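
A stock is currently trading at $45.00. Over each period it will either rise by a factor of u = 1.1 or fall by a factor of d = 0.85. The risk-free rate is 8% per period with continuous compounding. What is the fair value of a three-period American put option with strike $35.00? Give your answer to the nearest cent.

Risk-neutral probability p = (e^0.08 − 0.85)/(1.1 − 0.85) = 0.2333/0.2500 = 0.9331
Terminal stock prices: S_uuu = 59.9, S_uud = 46.28, S_udd = 35.76, S_ddd = 27.64
Terminal payoffs (K − S): max(-24.9, 0) = 0, max(-11.28, 0) = 0, max(-0.7638, 0) = 0, max(7.364, 0) = 7.364
Node uu (S = 54.45): continuation = e^(−0.08)·[0.9331·0.0000 + 0.0669·0.0000] = 0.0000; exercise value = 0.0000 ≤ continuation, so V_uu = 0.0000
Node ud (S = 42.08): continuation = e^(−0.08)·[0.9331·0.0000 + 0.0669·0.0000] = 0.0000; exercise value = 0.0000 ≤ continuation, so V_ud = 0.0000
Node dd (S = 32.51): continuation = e^(−0.08)·[0.9331·0.0000 + 0.0669·7.3644] = 0.4545; exercise value = 2.4875 > continuation, so V_dd = 2.4875 (exercise)
Node u (S = 49.5): continuation = e^(−0.08)·[0.9331·0.0000 + 0.0669·0.0000] = 0.0000; exercise value = 0.0000 ≤ continuation, so V_u = 0.0000
Node d (S = 38.25): continuation = e^(−0.08)·[0.9331·0.0000 + 0.0669·2.4875] = 0.1535; exercise value = 0.0000 ≤ continuation, so V_d = 0.1535
Node 0 (S = 45): continuation = e^(−0.08)·[0.9331·0.0000 + 0.0669·0.1535] = 0.0095; exercise value = 0.0000 ≤ continuation, so V_0 = 0.0095

$0.01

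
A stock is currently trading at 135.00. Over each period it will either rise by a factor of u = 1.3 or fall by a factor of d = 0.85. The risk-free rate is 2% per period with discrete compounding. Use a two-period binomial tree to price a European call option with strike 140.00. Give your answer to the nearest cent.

Risk-neutral probability p = (1 + 0.02 − 0.85)/(1.3 − 0.85) = 0.1700/0.4500 = 0.3778
Terminal stock prices: S_uu = 228.2, S_ud = 149.2, S_dd = 97.54
Terminal payoffs (S − K): max(88.15, 0) = 88.15, max(9.175, 0) = 9.175, max(-42.46, 0) = 0
Node u (S = 175.5): V_u = 1/1.02·[0.3778·88.1500 + 0.6222·9.1750] = 38.2451
Node d (S = 114.8): V_d = 1/1.02·[0.3778·9.1750 + 0.6222·0.0000] = 3.3981
Node 0 (S = 135): V_0 = 1/1.02·[0.3778·38.2451 + 0.6222·3.3981] = 16.2378

16.24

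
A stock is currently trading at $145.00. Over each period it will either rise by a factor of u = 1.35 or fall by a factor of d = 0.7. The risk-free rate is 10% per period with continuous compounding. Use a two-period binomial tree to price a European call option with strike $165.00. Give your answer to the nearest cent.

Risk-neutral probability p = (e^0.1 − 0.7)/(1.35 − 0.7) = 0.4052/0.6500 = 0.6233
Terminal stock prices: S_uu = 264.3, S_ud = 137, S_dd = 71.05
Terminal payoffs (S − K): max(99.26, 0) = 99.26, max(-27.98, 0) = 0, max(-93.95, 0) = 0
Node u (S = 195.8): V_u = e^(−0.1)·[0.6233·99.2625 + 0.3767·0.0000] = 55.9862
Node d (S = 101.5): V_d = e^(−0.1)·[0.6233·0.0000 + 0.3767·0.0000] = 0.0000
Node 0 (S = 145): V_0 = e^(−0.1)·[0.6233·55.9862 + 0.3767·0.0000] = 31.5774

$31.58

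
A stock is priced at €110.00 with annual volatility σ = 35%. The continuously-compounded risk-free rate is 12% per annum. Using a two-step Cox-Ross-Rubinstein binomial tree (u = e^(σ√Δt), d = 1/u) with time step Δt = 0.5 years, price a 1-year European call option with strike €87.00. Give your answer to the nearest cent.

CRR parameters: u = e^(σ√Δt) = e^(0.35·√0.5) = 1.2808, d = 1/u = 0.7808
Per-period rate: rΔt = 0.12·0.5 = 0.06, so R = e^0.06 = 1.0618
Risk-neutral probability p = (e^0.06 − 0.7808)/(1.2808 − 0.7808) = 0.2811/0.5000 = 0.5621
Terminal stock prices: S_uu = 180.5, S_ud = 110, S_dd = 67.05
Terminal payoffs (S − K): max(93.45, 0) = 93.45, max(23, 0) = 23, max(-19.95, 0) = 0
Node u (S = 140.9): V_u = e^(−0.06)·[0.5621·93.4502 + 0.4379·23.0000] = 58.9548
Node d (S = 85.88): V_d = e^(−0.06)·[0.5621·23.0000 + 0.4379·0.0000] = 12.1755
Node 0 (S = 110): V_0 = e^(−0.06)·[0.5621·58.9548 + 0.4379·12.1755] = 36.2300

€36.23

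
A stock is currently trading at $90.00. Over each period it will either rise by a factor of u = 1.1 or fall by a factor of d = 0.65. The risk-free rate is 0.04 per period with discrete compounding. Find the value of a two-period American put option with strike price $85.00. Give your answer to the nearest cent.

$5.60

Risk-neutral probability p = (1 + 0.04 − 0.65)/(1.1 − 0.65) = 0.3900/0.4500 = 0.8667
Terminal stock prices: S_uu = 108.9, S_ud = 64.35, S_dd = 38.03
Terminal payoffs (K − S): max(-23.9, 0) = 0, max(20.65, 0) = 20.65, max(46.97, 0) = 46.97
Node u (S = 99): continuation = 1/1.04·[0.8667·0.0000 + 0.1333·20.6500] = 2.6474; exercise value = 0.0000 ≤ continuation, so V_u = 2.6474
Node d (S = 58.5): continuation = 1/1.04·[0.8667·20.6500 + 0.1333·46.9750] = 23.2308; exercise value = 26.5000 > continuation, so V_d = 26.5000 (exercise)
Node 0 (S = 90): continuation = 1/1.04·[0.8667·2.6474 + 0.1333·26.5000] = 5.6036; exercise value = 0.0000 ≤ continuation, so V_0 = 5.6036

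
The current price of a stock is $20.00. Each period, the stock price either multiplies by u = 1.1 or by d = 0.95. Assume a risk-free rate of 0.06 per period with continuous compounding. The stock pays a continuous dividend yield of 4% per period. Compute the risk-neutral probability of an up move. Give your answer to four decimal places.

p = 0.4680

Per-period risk-free factor R = e^0.06 = 1.0618; dividend-adjusted growth = e^(0.06−0.04) = 1.0202.
Risk-neutral probability p = (1.0202 − 0.95)/(1.1 − 0.95) = 0.0702/0.1500 = 0.4680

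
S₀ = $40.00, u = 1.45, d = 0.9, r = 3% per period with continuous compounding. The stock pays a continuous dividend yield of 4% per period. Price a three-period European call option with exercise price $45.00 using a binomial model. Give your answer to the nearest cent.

$2.82

Per-period risk-free factor R = e^0.03 = 1.0305; dividend-adjusted growth = e^(0.03−0.04) = 0.9900.
Risk-neutral probability p = (0.9900 − 0.9)/(1.45 − 0.9) = 0.0900/0.5500 = 0.1637
Terminal stock prices: S_uuu = 121.9, S_uud = 75.69, S_udd = 46.98, S_ddd = 29.16
Terminal payoffs (S − K): max(76.94, 0) = 76.94, max(30.69, 0) = 30.69, max(1.98, 0) = 1.98, max(-15.84, 0) = 0
Node uu (S = 84.1): V_uu = e^(−0.03)·[0.1637·76.9450 + 0.8363·30.6900] = 37.1323
Node ud (S = 52.2): V_ud = e^(−0.03)·[0.1637·30.6900 + 0.8363·1.9800] = 6.4832
Node dd (S = 32.4): V_dd = e^(−0.03)·[0.1637·1.9800 + 0.8363·0.0000] = 0.3146
Node u (S = 58): V_u = e^(−0.03)·[0.1637·37.1323 + 0.8363·6.4832] = 11.1613
Node d (S = 36): V_d = e^(−0.03)·[0.1637·6.4832 + 0.8363·0.3146] = 1.2854
Node 0 (S = 40): V_0 = e^(−0.03)·[0.1637·11.1613 + 0.8363·1.2854] = 2.8166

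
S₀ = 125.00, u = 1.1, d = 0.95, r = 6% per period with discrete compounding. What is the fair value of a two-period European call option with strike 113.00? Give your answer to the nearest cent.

24.44

Risk-neutral probability p = (1 + 0.06 − 0.95)/(1.1 − 0.95) = 0.1100/0.1500 = 0.7333
Terminal stock prices: S_uu = 151.3, S_ud = 130.6, S_dd = 112.8
Terminal payoffs (S − K): max(38.25, 0) = 38.25, max(17.62, 0) = 17.62, max(-0.1875, 0) = 0
Node u (S = 137.5): V_u = 1/1.06·[0.7333·38.2500 + 0.2667·17.6250] = 30.8962
Node d (S = 118.8): V_d = 1/1.06·[0.7333·17.6250 + 0.2667·0.0000] = 12.1934
Node 0 (S = 125): V_0 = 1/1.06·[0.7333·30.8962 + 0.2667·12.1934] = 24.4423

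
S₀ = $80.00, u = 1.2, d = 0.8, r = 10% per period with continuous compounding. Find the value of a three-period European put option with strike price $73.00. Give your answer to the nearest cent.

$1.42

Risk-neutral probability p = (e^0.1 − 0.8)/(1.2 − 0.8) = 0.3052/0.4000 = 0.7629
Terminal stock prices: S_uuu = 138.2, S_uud = 92.16, S_udd = 61.44, S_ddd = 40.96
Terminal payoffs (K − S): max(-65.24, 0) = 0, max(-19.16, 0) = 0, max(11.56, 0) = 11.56, max(32.04, 0) = 32.04
Node uu (S = 115.2): V_uu = e^(−0.1)·[0.7629·0.0000 + 0.2371·0.0000] = 0.0000
Node ud (S = 76.8): V_ud = e^(−0.1)·[0.7629·0.0000 + 0.2371·11.5600] = 2.4798
Node dd (S = 51.2): V_dd = e^(−0.1)·[0.7629·11.5600 + 0.2371·32.0400] = 14.8531
Node u (S = 96): V_u = e^(−0.1)·[0.7629·0.0000 + 0.2371·2.4798] = 0.5319
Node d (S = 64): V_d = e^(−0.1)·[0.7629·2.4798 + 0.2371·14.8531] = 4.8980
Node 0 (S = 80): V_0 = e^(−0.1)·[0.7629·0.5319 + 0.2371·4.8980] = 1.4179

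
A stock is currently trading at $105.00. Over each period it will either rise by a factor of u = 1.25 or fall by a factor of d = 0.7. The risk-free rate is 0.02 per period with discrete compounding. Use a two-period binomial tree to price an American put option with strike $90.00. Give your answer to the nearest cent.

Risk-neutral probability p = (1 + 0.02 − 0.7)/(1.25 − 0.7) = 0.3200/0.5500 = 0.5818
Terminal stock prices: S_uu = 164.1, S_ud = 91.88, S_dd = 51.45
Terminal payoffs (K − S): max(-74.06, 0) = 0, max(-1.875, 0) = 0, max(38.55, 0) = 38.55
Node u (S = 131.2): continuation = 1/1.02·[0.5818·0.0000 + 0.4182·0.0000] = 0.0000; exercise value = 0.0000 ≤ continuation, so V_u = 0.0000
Node d (S = 73.5): continuation = 1/1.02·[0.5818·0.0000 + 0.4182·38.5500] = 15.8048; exercise value = 16.5000 > continuation, so V_d = 16.5000 (exercise)
Node 0 (S = 105): continuation = 1/1.02·[0.5818·0.0000 + 0.4182·16.5000] = 6.7647; exercise value = 0.0000 ≤ continuation, so V_0 = 6.7647

$6.76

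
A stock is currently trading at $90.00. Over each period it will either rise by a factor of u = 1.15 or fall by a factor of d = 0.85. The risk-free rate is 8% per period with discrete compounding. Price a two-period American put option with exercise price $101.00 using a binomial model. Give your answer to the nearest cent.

$11.00

Risk-neutral probability p = (1 + 0.08 − 0.85)/(1.15 − 0.85) = 0.2300/0.3000 = 0.7667
Terminal stock prices: S_uu = 119, S_ud = 87.97, S_dd = 65.02
Terminal payoffs (K − S): max(-18.02, 0) = 0, max(13.03, 0) = 13.03, max(35.98, 0) = 35.98
Node u (S = 103.5): continuation = 1/1.08·[0.7667·0.0000 + 0.2333·13.0250] = 2.8140; exercise value = 0.0000 ≤ continuation, so V_u = 2.8140
Node d (S = 76.5): continuation = 1/1.08·[0.7667·13.0250 + 0.2333·35.9750] = 17.0185; exercise value = 24.5000 > continuation, so V_d = 24.5000 (exercise)
Node 0 (S = 90): continuation = 1/1.08·[0.7667·2.8140 + 0.2333·24.5000] = 7.2908; exercise value = 11.0000 > continuation, so V_0 = 11.0000 (exercise)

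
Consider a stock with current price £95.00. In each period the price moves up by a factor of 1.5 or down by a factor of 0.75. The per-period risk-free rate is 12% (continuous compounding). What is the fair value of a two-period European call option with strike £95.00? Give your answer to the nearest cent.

£28.34

Risk-neutral probability p = (e^0.12 − 0.75)/(1.5 − 0.75) = 0.3775/0.7500 = 0.5033
Terminal stock prices: S_uu = 213.8, S_ud = 106.9, S_dd = 53.44
Terminal payoffs (S − K): max(118.8, 0) = 118.8, max(11.88, 0) = 11.88, max(-41.56, 0) = 0
Node u (S = 142.5): V_u = e^(−0.12)·[0.5033·118.7500 + 0.4967·11.8750] = 58.2426
Node d (S = 71.25): V_d = e^(−0.12)·[0.5033·11.8750 + 0.4967·0.0000] = 5.3012
Node 0 (S = 95): V_0 = e^(−0.12)·[0.5033·58.2426 + 0.4967·5.3012] = 28.3354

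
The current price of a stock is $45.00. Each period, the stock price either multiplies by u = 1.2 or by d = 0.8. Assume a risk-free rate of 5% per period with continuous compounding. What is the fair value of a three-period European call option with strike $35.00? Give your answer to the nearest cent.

Risk-neutral probability p = (e^0.05 − 0.8)/(1.2 − 0.8) = 0.2513/0.4000 = 0.6282
Terminal stock prices: S_uuu = 77.76, S_uud = 51.84, S_udd = 34.56, S_ddd = 23.04
Terminal payoffs (S − K): max(42.76, 0) = 42.76, max(16.84, 0) = 16.84, max(-0.44, 0) = 0, max(-11.96, 0) = 0
Node uu (S = 64.8): V_uu = e^(−0.05)·[0.6282·42.7600 + 0.3718·16.8400] = 31.5070
Node ud (S = 43.2): V_ud = e^(−0.05)·[0.6282·16.8400 + 0.3718·0.0000] = 10.0626
Node dd (S = 28.8): V_dd = e^(−0.05)·[0.6282·0.0000 + 0.3718·0.0000] = 0.0000
Node u (S = 54): V_u = e^(−0.05)·[0.6282·31.5070 + 0.3718·10.0626] = 22.3857
Node d (S = 36): V_d = e^(−0.05)·[0.6282·10.0626 + 0.3718·0.0000] = 6.0128
Node 0 (S = 45): V_0 = e^(−0.05)·[0.6282·22.3857 + 0.3718·6.0128] = 15.5031

$15.50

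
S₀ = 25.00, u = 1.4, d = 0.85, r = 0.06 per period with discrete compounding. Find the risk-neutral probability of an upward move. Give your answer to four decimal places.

p = 0.3818

Risk-neutral probability p = (1 + 0.06 − 0.85)/(1.4 − 0.85) = 0.2100/0.5500 = 0.3818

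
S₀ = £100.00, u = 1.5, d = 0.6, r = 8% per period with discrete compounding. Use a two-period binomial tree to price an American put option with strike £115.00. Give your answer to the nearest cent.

£29.10

Risk-neutral probability p = (1 + 0.08 − 0.6)/(1.5 − 0.6) = 0.4800/0.9000 = 0.5333
Terminal stock prices: S_uu = 225, S_ud = 90, S_dd = 36
Terminal payoffs (K − S): max(-110, 0) = 0, max(25, 0) = 25, max(79, 0) = 79
Node u (S = 150): continuation = 1/1.08·[0.5333·0.0000 + 0.4667·25.0000] = 10.8025; exercise value = 0.0000 ≤ continuation, so V_u = 10.8025
Node d (S = 60): continuation = 1/1.08·[0.5333·25.0000 + 0.4667·79.0000] = 46.4815; exercise value = 55.0000 > continuation, so V_d = 55.0000 (exercise)
Node 0 (S = 100): continuation = 1/1.08·[0.5333·10.8025 + 0.4667·55.0000] = 29.1000; exercise value = 15.0000 ≤ continuation, so V_0 = 29.1000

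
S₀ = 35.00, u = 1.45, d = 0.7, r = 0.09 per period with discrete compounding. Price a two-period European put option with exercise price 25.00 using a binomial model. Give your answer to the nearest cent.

Risk-neutral probability p = (1 + 0.09 − 0.7)/(1.45 − 0.7) = 0.3900/0.7500 = 0.5200
Terminal stock prices: S_uu = 73.59, S_ud = 35.52, S_dd = 17.15
Terminal payoffs (K − S): max(-48.59, 0) = 0, max(-10.52, 0) = 0, max(7.85, 0) = 7.85
Node u (S = 50.75): V_u = 1/1.09·[0.5200·0.0000 + 0.4800·0.0000] = 0.0000
Node d (S = 24.5): V_d = 1/1.09·[0.5200·0.0000 + 0.4800·7.8500] = 3.4569
Node 0 (S = 35): V_0 = 1/1.09·[0.5200·0.0000 + 0.4800·3.4569] = 1.5223

1.52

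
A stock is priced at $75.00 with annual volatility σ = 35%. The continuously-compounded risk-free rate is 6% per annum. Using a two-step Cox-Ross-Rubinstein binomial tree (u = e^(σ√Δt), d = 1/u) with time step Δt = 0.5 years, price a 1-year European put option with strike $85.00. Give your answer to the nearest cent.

$13.98

CRR parameters: u = e^(σ√Δt) = e^(0.35·√0.5) = 1.2808, d = 1/u = 0.7808
Per-period rate: rΔt = 0.06·0.5 = 0.03, so R = e^0.03 = 1.0305
Risk-neutral probability p = (e^0.03 − 0.7808)/(1.2808 − 0.7808) = 0.2497/0.5000 = 0.4993
Terminal stock prices: S_uu = 123, S_ud = 75, S_dd = 45.72
Terminal payoffs (K − S): max(-38.03, 0) = 0, max(10, 0) = 10, max(39.28, 0) = 39.28
Node u (S = 96.06): V_u = e^(−0.03)·[0.4993·0.0000 + 0.5007·10.0000] = 4.8586
Node d (S = 58.56): V_d = e^(−0.03)·[0.4993·10.0000 + 0.5007·39.2810] = 23.9309
Node 0 (S = 75): V_0 = e^(−0.03)·[0.4993·4.8586 + 0.5007·23.9309] = 13.9814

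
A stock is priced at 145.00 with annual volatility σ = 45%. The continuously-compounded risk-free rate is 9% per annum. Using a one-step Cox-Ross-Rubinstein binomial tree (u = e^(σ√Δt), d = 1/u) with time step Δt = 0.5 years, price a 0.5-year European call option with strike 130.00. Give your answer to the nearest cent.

32.62

CRR parameters: u = e^(σ√Δt) = e^(0.45·√0.5) = 1.3746, d = 1/u = 0.7275
Per-period rate: rΔt = 0.09·0.5 = 0.045, so R = e^0.045 = 1.0460
Risk-neutral probability p = (e^0.045 − 0.7275)/(1.3746 − 0.7275) = 0.3186/0.6472 = 0.4922
Terminal stock prices: S_u = 199.3, S_d = 105.5
Terminal payoffs (S − K): max(69.32, 0) = 69.32, max(-24.52, 0) = 0
Node 0 (S = 145): V_0 = e^(−0.045)·[0.4922·69.3240 + 0.5078·0.0000] = 32.6222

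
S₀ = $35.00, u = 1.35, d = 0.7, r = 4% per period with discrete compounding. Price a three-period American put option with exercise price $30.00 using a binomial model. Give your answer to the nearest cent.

$4.15

Risk-neutral probability p = (1 + 0.04 − 0.7)/(1.35 − 0.7) = 0.3400/0.6500 = 0.5231
Terminal stock prices: S_uuu = 86.11, S_uud = 44.65, S_udd = 23.15, S_ddd = 12
Terminal payoffs (K − S): max(-56.11, 0) = 0, max(-14.65, 0) = 0, max(6.848, 0) = 6.848, max(18, 0) = 18
Node uu (S = 63.79): continuation = 1/1.04·[0.5231·0.0000 + 0.4769·0.0000] = 0.0000; exercise value = 0.0000 ≤ continuation, so V_uu = 0.0000
Node ud (S = 33.07): continuation = 1/1.04·[0.5231·0.0000 + 0.4769·6.8475] = 3.1401; exercise value = 0.0000 ≤ continuation, so V_ud = 3.1401
Node dd (S = 17.15): continuation = 1/1.04·[0.5231·6.8475 + 0.4769·17.9950] = 11.6962; exercise value = 12.8500 > continuation, so V_dd = 12.8500 (exercise)
Node u (S = 47.25): continuation = 1/1.04·[0.5231·0.0000 + 0.4769·3.1401] = 1.4400; exercise value = 0.0000 ≤ continuation, so V_u = 1.4400
Node d (S = 24.5): continuation = 1/1.04·[0.5231·3.1401 + 0.4769·12.8500] = 7.4721; exercise value = 5.5000 ≤ continuation, so V_d = 7.4721
Node 0 (S = 35): continuation = 1/1.04·[0.5231·1.4400 + 0.4769·7.4721] = 4.1508; exercise value = 0.0000 ≤ continuation, so V_0 = 4.1508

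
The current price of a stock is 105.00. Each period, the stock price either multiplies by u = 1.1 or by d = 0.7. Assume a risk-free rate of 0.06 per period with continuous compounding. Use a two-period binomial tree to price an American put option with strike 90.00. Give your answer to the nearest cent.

Risk-neutral probability p = (e^0.06 − 0.7)/(1.1 − 0.7) = 0.3618/0.4000 = 0.9046
Terminal stock prices: S_uu = 127.1, S_ud = 80.85, S_dd = 51.45
Terminal payoffs (K − S): max(-37.05, 0) = 0, max(9.15, 0) = 9.15, max(38.55, 0) = 38.55
Node u (S = 115.5): continuation = e^(−0.06)·[0.9046·0.0000 + 0.0954·9.1500] = 0.8222; exercise value = 0.0000 ≤ continuation, so V_u = 0.8222
Node d (S = 73.5): continuation = e^(−0.06)·[0.9046·9.1500 + 0.0954·38.5500] = 11.2588; exercise value = 16.5000 > continuation, so V_d = 16.5000 (exercise)
Node 0 (S = 105): continuation = e^(−0.06)·[0.9046·0.8222 + 0.0954·16.5000] = 2.1830; exercise value = 0.0000 ≤ continuation, so V_0 = 2.1830

2.18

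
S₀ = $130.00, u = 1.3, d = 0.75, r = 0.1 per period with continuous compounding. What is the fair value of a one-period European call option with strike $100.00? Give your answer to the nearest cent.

Risk-neutral probability p = (e^0.1 − 0.75)/(1.3 − 0.75) = 0.3552/0.5500 = 0.6458
Terminal stock prices: S_u = 169, S_d = 97.5
Terminal payoffs (S − K): max(69, 0) = 69, max(-2.5, 0) = 0
Node 0 (S = 130): V_0 = e^(−0.1)·[0.6458·69.0000 + 0.3542·0.0000] = 40.3176

$40.32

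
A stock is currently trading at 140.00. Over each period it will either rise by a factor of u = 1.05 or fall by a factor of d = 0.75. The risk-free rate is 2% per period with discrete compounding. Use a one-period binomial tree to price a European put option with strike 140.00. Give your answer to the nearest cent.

3.43

Risk-neutral probability p = (1 + 0.02 − 0.75)/(1.05 − 0.75) = 0.2700/0.3000 = 0.9000
Terminal stock prices: S_u = 147, S_d = 105
Terminal payoffs (K − S): max(-7, 0) = 0, max(35, 0) = 35
Node 0 (S = 140): V_0 = 1/1.02·[0.9000·0.0000 + 0.1000·35.0000] = 3.4314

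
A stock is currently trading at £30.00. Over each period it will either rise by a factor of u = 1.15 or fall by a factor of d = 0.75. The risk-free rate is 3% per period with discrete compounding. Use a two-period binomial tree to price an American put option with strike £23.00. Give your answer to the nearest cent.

Risk-neutral probability p = (1 + 0.03 − 0.75)/(1.15 − 0.75) = 0.2800/0.4000 = 0.7000
Terminal stock prices: S_uu = 39.67, S_ud = 25.88, S_dd = 16.88
Terminal payoffs (K − S): max(-16.67, 0) = 0, max(-2.875, 0) = 0, max(6.125, 0) = 6.125
Node u (S = 34.5): continuation = 1/1.03·[0.7000·0.0000 + 0.3000·0.0000] = 0.0000; exercise value = 0.0000 ≤ continuation, so V_u = 0.0000
Node d (S = 22.5): continuation = 1/1.03·[0.7000·0.0000 + 0.3000·6.1250] = 1.7840; exercise value = 0.5000 ≤ continuation, so V_d = 1.7840
Node 0 (S = 30): continuation = 1/1.03·[0.7000·0.0000 + 0.3000·1.7840] = 0.5196; exercise value = 0.0000 ≤ continuation, so V_0 = 0.5196

£0.52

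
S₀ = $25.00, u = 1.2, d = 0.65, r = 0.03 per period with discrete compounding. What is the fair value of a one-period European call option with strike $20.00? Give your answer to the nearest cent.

Risk-neutral probability p = (1 + 0.03 − 0.65)/(1.2 − 0.65) = 0.3800/0.5500 = 0.6909
Terminal stock prices: S_u = 30, S_d = 16.25
Terminal payoffs (S − K): max(10, 0) = 10, max(-3.75, 0) = 0
Node 0 (S = 25): V_0 = 1/1.03·[0.6909·10.0000 + 0.3091·0.0000] = 6.7079

$6.71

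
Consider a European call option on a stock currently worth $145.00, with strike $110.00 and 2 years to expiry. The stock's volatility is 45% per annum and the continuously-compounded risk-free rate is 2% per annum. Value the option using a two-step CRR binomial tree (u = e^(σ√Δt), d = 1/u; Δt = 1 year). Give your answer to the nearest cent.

CRR parameters: u = e^(σ√Δt) = e^(0.45·√1) = 1.5683, d = 1/u = 0.6376
Per-period rate: rΔt = 0.02·1 = 0.02, so R = e^0.02 = 1.0202
Risk-neutral probability p = (e^0.02 − 0.6376)/(1.5683 − 0.6376) = 0.3826/0.9307 = 0.4111
Terminal stock prices: S_uu = 356.6, S_ud = 145, S_dd = 58.95
Terminal payoffs (S − K): max(246.6, 0) = 246.6, max(35, 0) = 35, max(-51.05, 0) = 0
Node u (S = 227.4): V_u = e^(−0.02)·[0.4111·246.6425 + 0.5889·35.0000] = 119.5834
Node d (S = 92.46): V_d = e^(−0.02)·[0.4111·35.0000 + 0.5889·0.0000] = 14.1024
Node 0 (S = 145): V_0 = e^(−0.02)·[0.4111·119.5834 + 0.5889·14.1024] = 56.3243

$56.32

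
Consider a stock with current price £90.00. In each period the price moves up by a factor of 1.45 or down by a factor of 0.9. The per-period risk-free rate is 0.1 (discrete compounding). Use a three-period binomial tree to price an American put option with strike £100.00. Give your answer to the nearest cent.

£10.99

Risk-neutral probability p = (1 + 0.1 − 0.9)/(1.45 − 0.9) = 0.2000/0.5500 = 0.3636
Terminal stock prices: S_uuu = 274.4, S_uud = 170.3, S_udd = 105.7, S_ddd = 65.61
Terminal payoffs (K − S): max(-174.4, 0) = 0, max(-70.3, 0) = 0, max(-5.705, 0) = 0, max(34.39, 0) = 34.39
Node uu (S = 189.2): continuation = 1/1.1·[0.3636·0.0000 + 0.6364·0.0000] = 0.0000; exercise value = 0.0000 ≤ continuation, so V_uu = 0.0000
Node ud (S = 117.5): continuation = 1/1.1·[0.3636·0.0000 + 0.6364·0.0000] = 0.0000; exercise value = 0.0000 ≤ continuation, so V_ud = 0.0000
Node dd (S = 72.9): continuation = 1/1.1·[0.3636·0.0000 + 0.6364·34.3900] = 19.8950; exercise value = 27.1000 > continuation, so V_dd = 27.1000 (exercise)
Node u (S = 130.5): continuation = 1/1.1·[0.3636·0.0000 + 0.6364·0.0000] = 0.0000; exercise value = 0.0000 ≤ continuation, so V_u = 0.0000
Node d (S = 81): continuation = 1/1.1·[0.3636·0.0000 + 0.6364·27.1000] = 15.6777; exercise value = 19.0000 > continuation, so V_d = 19.0000 (exercise)
Node 0 (S = 90): continuation = 1/1.1·[0.3636·0.0000 + 0.6364·19.0000] = 10.9917; exercise value = 10.0000 ≤ continuation, so V_0 = 10.9917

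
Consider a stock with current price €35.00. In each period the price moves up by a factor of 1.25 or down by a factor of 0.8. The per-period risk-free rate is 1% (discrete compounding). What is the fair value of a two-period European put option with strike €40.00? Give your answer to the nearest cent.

€7.35

Risk-neutral probability p = (1 + 0.01 − 0.8)/(1.25 − 0.8) = 0.2100/0.4500 = 0.4667
Terminal stock prices: S_uu = 54.69, S_ud = 35, S_dd = 22.4
Terminal payoffs (K − S): max(-14.69, 0) = 0, max(5, 0) = 5, max(17.6, 0) = 17.6
Node u (S = 43.75): V_u = 1/1.01·[0.4667·0.0000 + 0.5333·5.0000] = 2.6403
Node d (S = 28): V_d = 1/1.01·[0.4667·5.0000 + 0.5333·17.6000] = 11.6040
Node 0 (S = 35): V_0 = 1/1.01·[0.4667·2.6403 + 0.5333·11.6040] = 7.3474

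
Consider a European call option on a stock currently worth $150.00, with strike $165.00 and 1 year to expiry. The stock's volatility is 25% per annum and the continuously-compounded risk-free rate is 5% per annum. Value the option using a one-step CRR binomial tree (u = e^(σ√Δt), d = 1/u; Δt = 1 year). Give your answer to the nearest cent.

$14.16

CRR parameters: u = e^(σ√Δt) = e^(0.25·√1) = 1.2840, d = 1/u = 0.7788
Per-period rate: rΔt = 0.05·1 = 0.05, so R = e^0.05 = 1.0513
Risk-neutral probability p = (e^0.05 − 0.7788)/(1.2840 − 0.7788) = 0.2725/0.5052 = 0.5393
Terminal stock prices: S_u = 192.6, S_d = 116.8
Terminal payoffs (S − K): max(27.6, 0) = 27.6, max(-48.18, 0) = 0
Node 0 (S = 150): V_0 = e^(−0.05)·[0.5393·27.6038 + 0.4607·0.0000] = 14.1608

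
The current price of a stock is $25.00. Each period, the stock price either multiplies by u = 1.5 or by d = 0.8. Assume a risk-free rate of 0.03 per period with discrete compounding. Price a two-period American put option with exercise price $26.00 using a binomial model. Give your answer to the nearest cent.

Risk-neutral probability p = (1 + 0.03 − 0.8)/(1.5 − 0.8) = 0.2300/0.7000 = 0.3286
Terminal stock prices: S_uu = 56.25, S_ud = 30, S_dd = 16
Terminal payoffs (K − S): max(-30.25, 0) = 0, max(-4, 0) = 0, max(10, 0) = 10
Node u (S = 37.5): continuation = 1/1.03·[0.3286·0.0000 + 0.6714·0.0000] = 0.0000; exercise value = 0.0000 ≤ continuation, so V_u = 0.0000
Node d (S = 20): continuation = 1/1.03·[0.3286·0.0000 + 0.6714·10.0000] = 6.5187; exercise value = 6.0000 ≤ continuation, so V_d = 6.5187
Node 0 (S = 25): continuation = 1/1.03·[0.3286·0.0000 + 0.6714·6.5187] = 4.2494; exercise value = 1.0000 ≤ continuation, so V_0 = 4.2494

$4.25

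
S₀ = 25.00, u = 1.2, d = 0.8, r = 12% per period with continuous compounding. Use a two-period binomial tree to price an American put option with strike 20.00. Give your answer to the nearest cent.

0.10

Risk-neutral probability p = (e^0.12 − 0.8)/(1.2 − 0.8) = 0.3275/0.4000 = 0.8187
Terminal stock prices: S_uu = 36, S_ud = 24, S_dd = 16
Terminal payoffs (K − S): max(-16, 0) = 0, max(-4, 0) = 0, max(4, 0) = 4
Node u (S = 30): continuation = e^(−0.12)·[0.8187·0.0000 + 0.1813·0.0000] = 0.0000; exercise value = 0.0000 ≤ continuation, so V_u = 0.0000
Node d (S = 20): continuation = e^(−0.12)·[0.8187·0.0000 + 0.1813·4.0000] = 0.6430; exercise value = 0.0000 ≤ continuation, so V_d = 0.6430
Node 0 (S = 25): continuation = e^(−0.12)·[0.8187·0.0000 + 0.1813·0.6430] = 0.1034; exercise value = 0.0000 ≤ continuation, so V_0 = 0.1034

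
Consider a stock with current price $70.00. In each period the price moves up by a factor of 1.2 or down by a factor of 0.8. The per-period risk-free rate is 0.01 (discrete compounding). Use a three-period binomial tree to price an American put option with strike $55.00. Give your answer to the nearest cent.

$2.54

Risk-neutral probability p = (1 + 0.01 − 0.8)/(1.2 − 0.8) = 0.2100/0.4000 = 0.5250
Terminal stock prices: S_uuu = 121, S_uud = 80.64, S_udd = 53.76, S_ddd = 35.84
Terminal payoffs (K − S): max(-65.96, 0) = 0, max(-25.64, 0) = 0, max(1.24, 0) = 1.24, max(19.16, 0) = 19.16
Node uu (S = 100.8): continuation = 1/1.01·[0.5250·0.0000 + 0.4750·0.0000] = 0.0000; exercise value = 0.0000 ≤ continuation, so V_uu = 0.0000
Node ud (S = 67.2): continuation = 1/1.01·[0.5250·0.0000 + 0.4750·1.2400] = 0.5832; exercise value = 0.0000 ≤ continuation, so V_ud = 0.5832
Node dd (S = 44.8): continuation = 1/1.01·[0.5250·1.2400 + 0.4750·19.1600] = 9.6554; exercise value = 10.2000 > continuation, so V_dd = 10.2000 (exercise)
Node u (S = 84): continuation = 1/1.01·[0.5250·0.0000 + 0.4750·0.5832] = 0.2743; exercise value = 0.0000 ≤ continuation, so V_u = 0.2743
Node d (S = 56): continuation = 1/1.01·[0.5250·0.5832 + 0.4750·10.2000] = 5.1002; exercise value = 0.0000 ≤ continuation, so V_d = 5.1002
Node 0 (S = 70): continuation = 1/1.01·[0.5250·0.2743 + 0.4750·5.1002] = 2.5412; exercise value = 0.0000 ≤ continuation, so V_0 = 2.5412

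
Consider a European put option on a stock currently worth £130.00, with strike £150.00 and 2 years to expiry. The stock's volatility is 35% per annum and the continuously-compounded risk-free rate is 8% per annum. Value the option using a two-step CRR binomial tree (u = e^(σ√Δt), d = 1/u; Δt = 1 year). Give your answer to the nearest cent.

CRR parameters: u = e^(σ√Δt) = e^(0.35·√1) = 1.4191, d = 1/u = 0.7047
Per-period rate: rΔt = 0.08·1 = 0.08, so R = e^0.08 = 1.0833
Risk-neutral probability p = (e^0.08 − 0.7047)/(1.4191 − 0.7047) = 0.3786/0.7144 = 0.5300
Terminal stock prices: S_uu = 261.8, S_ud = 130, S_dd = 64.56
Terminal payoffs (K − S): max(-111.8, 0) = 0, max(20, 0) = 20, max(85.44, 0) = 85.44
Node u (S = 184.5): V_u = e^(−0.08)·[0.5300·0.0000 + 0.4700·20.0000] = 8.6779
Node d (S = 91.61): V_d = e^(−0.08)·[0.5300·20.0000 + 0.4700·85.4439] = 46.8580
Node 0 (S = 130): V_0 = e^(−0.08)·[0.5300·8.6779 + 0.4700·46.8580] = 24.5768

£24.58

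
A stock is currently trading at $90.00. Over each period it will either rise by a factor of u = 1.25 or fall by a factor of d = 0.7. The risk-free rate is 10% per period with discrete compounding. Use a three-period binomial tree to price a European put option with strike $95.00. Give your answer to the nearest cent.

Risk-neutral probability p = (1 + 0.1 − 0.7)/(1.25 − 0.7) = 0.4000/0.5500 = 0.7273
Terminal stock prices: S_uuu = 175.8, S_uud = 98.44, S_udd = 55.12, S_ddd = 30.87
Terminal payoffs (K − S): max(-80.78, 0) = 0, max(-3.438, 0) = 0, max(39.88, 0) = 39.88, max(64.13, 0) = 64.13
Node uu (S = 140.6): V_uu = 1/1.1·[0.7273·0.0000 + 0.2727·0.0000] = 0.0000
Node ud (S = 78.75): V_ud = 1/1.1·[0.7273·0.0000 + 0.2727·39.8750] = 9.8864
Node dd (S = 44.1): V_dd = 1/1.1·[0.7273·39.8750 + 0.2727·64.1300] = 42.2636
Node u (S = 112.5): V_u = 1/1.1·[0.7273·0.0000 + 0.2727·9.8864] = 2.4512
Node d (S = 63): V_d = 1/1.1·[0.7273·9.8864 + 0.2727·42.2636] = 17.0150
Node 0 (S = 90): V_0 = 1/1.1·[0.7273·2.4512 + 0.2727·17.0150] = 5.8392

$5.84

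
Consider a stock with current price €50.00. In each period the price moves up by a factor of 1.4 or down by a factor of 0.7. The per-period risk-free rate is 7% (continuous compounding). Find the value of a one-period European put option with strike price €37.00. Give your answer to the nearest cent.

Risk-neutral probability p = (e^0.07 − 0.7)/(1.4 − 0.7) = 0.3725/0.7000 = 0.5322
Terminal stock prices: S_u = 70, S_d = 35
Terminal payoffs (K − S): max(-33, 0) = 0, max(2, 0) = 2
Node 0 (S = 50): V_0 = e^(−0.07)·[0.5322·0.0000 + 0.4678·2.0000] = 0.8724

€0.87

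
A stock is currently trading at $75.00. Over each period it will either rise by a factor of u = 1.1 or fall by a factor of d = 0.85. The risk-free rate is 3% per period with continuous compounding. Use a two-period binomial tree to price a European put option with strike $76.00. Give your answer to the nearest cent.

Risk-neutral probability p = (e^0.03 − 0.85)/(1.1 − 0.85) = 0.1805/0.2500 = 0.7218
Terminal stock prices: S_uu = 90.75, S_ud = 70.12, S_dd = 54.19
Terminal payoffs (K − S): max(-14.75, 0) = 0, max(5.875, 0) = 5.875, max(21.81, 0) = 21.81
Node u (S = 82.5): V_u = e^(−0.03)·[0.7218·0.0000 + 0.2782·5.8750] = 1.5860
Node d (S = 63.75): V_d = e^(−0.03)·[0.7218·5.8750 + 0.2782·21.8125] = 10.0039
Node 0 (S = 75): V_0 = e^(−0.03)·[0.7218·1.5860 + 0.2782·10.0039] = 3.8116

$3.81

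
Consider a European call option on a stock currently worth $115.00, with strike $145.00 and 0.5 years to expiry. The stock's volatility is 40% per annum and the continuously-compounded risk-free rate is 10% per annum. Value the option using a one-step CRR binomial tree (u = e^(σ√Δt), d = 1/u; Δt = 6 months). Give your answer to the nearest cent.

CRR parameters: u = e^(σ√Δt) = e^(0.4·√0.5) = 1.3269, d = 1/u = 0.7536
Per-period rate: rΔt = 0.1·0.5 = 0.05, so R = e^0.05 = 1.0513
Risk-neutral probability p = (e^0.05 − 0.7536)/(1.3269 − 0.7536) = 0.2976/0.5733 = 0.5192
Terminal stock prices: S_u = 152.6, S_d = 86.67
Terminal payoffs (S − K): max(7.593, 0) = 7.593, max(-58.33, 0) = 0
Node 0 (S = 115): V_0 = e^(−0.05)·[0.5192·7.5931 + 0.4808·0.0000] = 3.7500

$3.75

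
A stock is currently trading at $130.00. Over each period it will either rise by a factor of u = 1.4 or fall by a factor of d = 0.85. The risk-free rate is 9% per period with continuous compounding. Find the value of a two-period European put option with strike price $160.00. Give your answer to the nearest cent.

Risk-neutral probability p = (e^0.09 − 0.85)/(1.4 − 0.85) = 0.2442/0.5500 = 0.4440
Terminal stock prices: S_uu = 254.8, S_ud = 154.7, S_dd = 93.92
Terminal payoffs (K − S): max(-94.8, 0) = 0, max(5.3, 0) = 5.3, max(66.08, 0) = 66.08
Node u (S = 182): V_u = e^(−0.09)·[0.4440·0.0000 + 0.5560·5.3000] = 2.6934
Node d (S = 110.5): V_d = e^(−0.09)·[0.4440·5.3000 + 0.5560·66.0750] = 35.7290
Node 0 (S = 130): V_0 = e^(−0.09)·[0.4440·2.6934 + 0.5560·35.7290] = 19.2499

$19.25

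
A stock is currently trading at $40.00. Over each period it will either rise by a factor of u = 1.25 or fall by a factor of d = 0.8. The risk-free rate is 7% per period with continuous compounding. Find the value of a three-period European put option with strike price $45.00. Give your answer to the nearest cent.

Risk-neutral probability p = (e^0.07 − 0.8)/(1.25 − 0.8) = 0.2725/0.4500 = 0.6056
Terminal stock prices: S_uuu = 78.12, S_uud = 50, S_udd = 32, S_ddd = 20.48
Terminal payoffs (K − S): max(-33.12, 0) = 0, max(-5, 0) = 0, max(13, 0) = 13, max(24.52, 0) = 24.52
Node uu (S = 62.5): V_uu = e^(−0.07)·[0.6056·0.0000 + 0.3944·0.0000] = 0.0000
Node ud (S = 40): V_ud = e^(−0.07)·[0.6056·0.0000 + 0.3944·13.0000] = 4.7809
Node dd (S = 25.6): V_dd = e^(−0.07)·[0.6056·13.0000 + 0.3944·24.5200] = 16.3577
Node u (S = 50): V_u = e^(−0.07)·[0.6056·0.0000 + 0.3944·4.7809] = 1.7582
Node d (S = 32): V_d = e^(−0.07)·[0.6056·4.7809 + 0.3944·16.3577] = 8.7152
Node 0 (S = 40): V_0 = e^(−0.07)·[0.6056·1.7582 + 0.3944·8.7152] = 4.1978

$4.20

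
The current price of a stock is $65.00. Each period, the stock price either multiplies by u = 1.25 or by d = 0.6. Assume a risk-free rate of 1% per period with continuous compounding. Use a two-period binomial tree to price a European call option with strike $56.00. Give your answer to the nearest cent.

Risk-neutral probability p = (e^0.01 − 0.6)/(1.25 − 0.6) = 0.4101/0.6500 = 0.6308
Terminal stock prices: S_uu = 101.6, S_ud = 48.75, S_dd = 23.4
Terminal payoffs (S − K): max(45.56, 0) = 45.56, max(-7.25, 0) = 0, max(-32.6, 0) = 0
Node u (S = 81.25): V_u = e^(−0.01)·[0.6308·45.5625 + 0.3692·0.0000] = 28.4569
Node d (S = 39): V_d = e^(−0.01)·[0.6308·0.0000 + 0.3692·0.0000] = 0.0000
Node 0 (S = 65): V_0 = e^(−0.01)·[0.6308·28.4569 + 0.3692·0.0000] = 17.7733

$17.77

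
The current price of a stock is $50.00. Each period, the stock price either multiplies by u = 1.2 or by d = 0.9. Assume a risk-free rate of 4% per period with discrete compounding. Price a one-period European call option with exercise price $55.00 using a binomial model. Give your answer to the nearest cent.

$2.24

Risk-neutral probability p = (1 + 0.04 − 0.9)/(1.2 − 0.9) = 0.1400/0.3000 = 0.4667
Terminal stock prices: S_u = 60, S_d = 45
Terminal payoffs (S − K): max(5, 0) = 5, max(-10, 0) = 0
Node 0 (S = 50): V_0 = 1/1.04·[0.4667·5.0000 + 0.5333·0.0000] = 2.2436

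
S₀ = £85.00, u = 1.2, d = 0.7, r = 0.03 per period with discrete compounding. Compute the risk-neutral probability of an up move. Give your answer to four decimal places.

p = 0.6600

Risk-neutral probability p = (1 + 0.03 − 0.7)/(1.2 − 0.7) = 0.3300/0.5000 = 0.6600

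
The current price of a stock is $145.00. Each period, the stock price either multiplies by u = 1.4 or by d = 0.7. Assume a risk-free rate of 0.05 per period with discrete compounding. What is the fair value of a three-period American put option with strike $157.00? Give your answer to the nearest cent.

$32.64

Risk-neutral probability p = (1 + 0.05 − 0.7)/(1.4 − 0.7) = 0.3500/0.7000 = 0.5000
Terminal stock prices: S_uuu = 397.9, S_uud = 198.9, S_udd = 99.47, S_ddd = 49.73
Terminal payoffs (K − S): max(-240.9, 0) = 0, max(-41.94, 0) = 0, max(57.53, 0) = 57.53, max(107.3, 0) = 107.3
Node uu (S = 284.2): continuation = 1/1.05·[0.5000·0.0000 + 0.5000·0.0000] = 0.0000; exercise value = 0.0000 ≤ continuation, so V_uu = 0.0000
Node ud (S = 142.1): continuation = 1/1.05·[0.5000·0.0000 + 0.5000·57.5300] = 27.3952; exercise value = 14.9000 ≤ continuation, so V_ud = 27.3952
Node dd (S = 71.05): continuation = 1/1.05·[0.5000·57.5300 + 0.5000·107.2650] = 78.4738; exercise value = 85.9500 > continuation, so V_dd = 85.9500 (exercise)
Node u (S = 203): continuation = 1/1.05·[0.5000·0.0000 + 0.5000·27.3952] = 13.0454; exercise value = 0.0000 ≤ continuation, so V_u = 13.0454
Node d (S = 101.5): continuation = 1/1.05·[0.5000·27.3952 + 0.5000·85.9500] = 53.9739; exercise value = 55.5000 > continuation, so V_d = 55.5000 (exercise)
Node 0 (S = 145): continuation = 1/1.05·[0.5000·13.0454 + 0.5000·55.5000] = 32.6406; exercise value = 12.0000 ≤ continuation, so V_0 = 32.6406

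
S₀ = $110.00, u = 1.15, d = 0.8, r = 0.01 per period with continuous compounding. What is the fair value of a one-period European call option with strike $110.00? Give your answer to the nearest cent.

Risk-neutral probability p = (e^0.01 − 0.8)/(1.15 − 0.8) = 0.2101/0.3500 = 0.6001
Terminal stock prices: S_u = 126.5, S_d = 88
Terminal payoffs (S − K): max(16.5, 0) = 16.5, max(-22, 0) = 0
Node 0 (S = 110): V_0 = e^(−0.01)·[0.6001·16.5000 + 0.3999·0.0000] = 9.8038

$9.80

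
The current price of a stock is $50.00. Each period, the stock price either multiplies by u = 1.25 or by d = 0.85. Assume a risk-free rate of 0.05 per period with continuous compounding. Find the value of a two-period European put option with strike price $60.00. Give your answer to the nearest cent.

Risk-neutral probability p = (e^0.05 − 0.85)/(1.25 − 0.85) = 0.2013/0.4000 = 0.5032
Terminal stock prices: S_uu = 78.12, S_ud = 53.12, S_dd = 36.12
Terminal payoffs (K − S): max(-18.12, 0) = 0, max(6.875, 0) = 6.875, max(23.88, 0) = 23.88
Node u (S = 62.5): V_u = e^(−0.05)·[0.5032·0.0000 + 0.4968·6.8750] = 3.2491
Node d (S = 42.5): V_d = e^(−0.05)·[0.5032·6.8750 + 0.4968·23.8750] = 14.5738
Node 0 (S = 50): V_0 = e^(−0.05)·[0.5032·3.2491 + 0.4968·14.5738] = 8.4426

$8.44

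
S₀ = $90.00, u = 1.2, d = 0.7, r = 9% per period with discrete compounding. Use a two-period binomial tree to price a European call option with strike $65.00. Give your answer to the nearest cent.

$36.14

Risk-neutral probability p = (1 + 0.09 − 0.7)/(1.2 − 0.7) = 0.3900/0.5000 = 0.7800
Terminal stock prices: S_uu = 129.6, S_ud = 75.6, S_dd = 44.1
Terminal payoffs (S − K): max(64.6, 0) = 64.6, max(10.6, 0) = 10.6, max(-20.9, 0) = 0
Node u (S = 108): V_u = 1/1.09·[0.7800·64.6000 + 0.2200·10.6000] = 48.3670
Node d (S = 63): V_d = 1/1.09·[0.7800·10.6000 + 0.2200·0.0000] = 7.5853
Node 0 (S = 90): V_0 = 1/1.09·[0.7800·48.3670 + 0.2200·7.5853] = 36.1422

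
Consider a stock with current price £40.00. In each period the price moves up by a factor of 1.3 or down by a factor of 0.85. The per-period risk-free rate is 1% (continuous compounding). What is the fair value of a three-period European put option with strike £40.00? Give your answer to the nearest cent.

£5.05

Risk-neutral probability p = (e^0.01 − 0.85)/(1.3 − 0.85) = 0.1601/0.4500 = 0.3557
Terminal stock prices: S_uuu = 87.88, S_uud = 57.46, S_udd = 37.57, S_ddd = 24.56
Terminal payoffs (K − S): max(-47.88, 0) = 0, max(-17.46, 0) = 0, max(2.43, 0) = 2.43, max(15.44, 0) = 15.44
Node uu (S = 67.6): V_uu = e^(−0.01)·[0.3557·0.0000 + 0.6443·0.0000] = 0.0000
Node ud (S = 44.2): V_ud = e^(−0.01)·[0.3557·0.0000 + 0.6443·2.4300] = 1.5501
Node dd (S = 28.9): V_dd = e^(−0.01)·[0.3557·2.4300 + 0.6443·15.4350] = 10.7020
Node u (S = 52): V_u = e^(−0.01)·[0.3557·0.0000 + 0.6443·1.5501] = 0.9889
Node d (S = 34): V_d = e^(−0.01)·[0.3557·1.5501 + 0.6443·10.7020] = 7.3729
Node 0 (S = 40): V_0 = e^(−0.01)·[0.3557·0.9889 + 0.6443·7.3729] = 5.0515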